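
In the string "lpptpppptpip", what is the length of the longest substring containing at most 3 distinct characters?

add l: window [l] (1 distinct), len 1
add p: window [l, p] (2 distinct), len 2
add p: window [l, p, p] (2 distinct), len 3
add t: window [l, p, p, t] (3 distinct), len 4
add p: window [l, p, p, t, p] (3 distinct), len 5
add p: window [l, p, p, t, p, p] (3 distinct), len 6
add p: window [l, p, p, t, p, p, p] (3 distinct), len 7
add p: window [l, p, p, t, p, p, p, p] (3 distinct), len 8
add t: window [l, p, p, t, p, p, p, p, t] (3 distinct), len 9
add p: window [l, p, p, t, p, p, p, p, t, p] (3 distinct), len 10
add i: window [p, p, t, p, p, p, p, t, p, i] (3 distinct), len 10
add p: window [p, p, t, p, p, p, p, t, p, i, p] (3 distinct), len 11
Longest length with ≤3 distinct: 11.

11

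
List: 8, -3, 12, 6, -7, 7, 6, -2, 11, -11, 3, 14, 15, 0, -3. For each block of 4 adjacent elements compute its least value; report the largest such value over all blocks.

[8, -3, 12, 6] → min -3
[-3, 12, 6, -7] → min -7
[12, 6, -7, 7] → min -7
[6, -7, 7, 6] → min -7
[-7, 7, 6, -2] → min -7
[7, 6, -2, 11] → min -2
[6, -2, 11, -11] → min -11
[-2, 11, -11, 3] → min -11
[11, -11, 3, 14] → min -11
[-11, 3, 14, 15] → min -11
[3, 14, 15, 0] → min 0
[14, 15, 0, -3] → min -3
Largest of these is 0.

0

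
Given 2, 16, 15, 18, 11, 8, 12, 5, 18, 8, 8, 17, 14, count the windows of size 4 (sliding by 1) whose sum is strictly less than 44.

[2, 16, 15, 18] → sum 51
[16, 15, 18, 11] → sum 60
[15, 18, 11, 8] → sum 52
[18, 11, 8, 12] → sum 49
[11, 8, 12, 5] → sum 36  < 44 ✓
[8, 12, 5, 18] → sum 43  < 44 ✓
[12, 5, 18, 8] → sum 43  < 44 ✓
[5, 18, 8, 8] → sum 39  < 44 ✓
[18, 8, 8, 17] → sum 51
[8, 8, 17, 14] → sum 47
4 windows satisfy the condition.

4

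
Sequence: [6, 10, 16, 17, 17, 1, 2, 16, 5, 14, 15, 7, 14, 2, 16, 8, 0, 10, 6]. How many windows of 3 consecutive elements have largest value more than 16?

6 10 16 → max 16
10 16 17 → max 17  > 16 ✓
16 17 17 → max 17  > 16 ✓
17 17 1 → max 17  > 16 ✓
17 1 2 → max 17  > 16 ✓
1 2 16 → max 16
2 16 5 → max 16
16 5 14 → max 16
5 14 15 → max 15
14 15 7 → max 15
15 7 14 → max 15
7 14 2 → max 14
14 2 16 → max 16
2 16 8 → max 16
16 8 0 → max 16
8 0 10 → max 10
0 10 6 → max 10
4 windows satisfy the condition.

4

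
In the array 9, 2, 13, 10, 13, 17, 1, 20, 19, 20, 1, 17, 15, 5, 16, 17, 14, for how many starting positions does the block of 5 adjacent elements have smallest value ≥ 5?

2

(9, 2, 13, 10, 13) → min 2
(2, 13, 10, 13, 17) → min 2
(13, 10, 13, 17, 1) → min 1
(10, 13, 17, 1, 20) → min 1
(13, 17, 1, 20, 19) → min 1
(17, 1, 20, 19, 20) → min 1
(1, 20, 19, 20, 1) → min 1
(20, 19, 20, 1, 17) → min 1
(19, 20, 1, 17, 15) → min 1
(20, 1, 17, 15, 5) → min 1
(1, 17, 15, 5, 16) → min 1
(17, 15, 5, 16, 17) → min 5  ≥ 5 ✓
(15, 5, 16, 17, 14) → min 5  ≥ 5 ✓
2 windows satisfy the condition.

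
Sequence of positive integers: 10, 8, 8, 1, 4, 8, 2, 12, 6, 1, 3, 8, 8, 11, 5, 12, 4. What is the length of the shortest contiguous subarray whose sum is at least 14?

add 10: running sum 10 < 14
add 8: shortest ending here [10, 8] sum 18, len 2
add 8: shortest ending here [8, 8] sum 16, len 2
add 1: shortest ending here [8, 8, 1] sum 17, len 3
add 4: shortest ending here [8, 8, 1, 4] sum 21, len 4
add 8: shortest ending here [8, 1, 4, 8] sum 21, len 4
add 2: shortest ending here [4, 8, 2] sum 14, len 3
add 12: shortest ending here [2, 12] sum 14, len 2
add 6: shortest ending here [12, 6] sum 18, len 2
add 1: shortest ending here [12, 6, 1] sum 19, len 3
add 3: shortest ending here [12, 6, 1, 3] sum 22, len 4
add 8: shortest ending here [6, 1, 3, 8] sum 18, len 4
add 8: shortest ending here [8, 8] sum 16, len 2
add 11: shortest ending here [8, 11] sum 19, len 2
add 5: shortest ending here [11, 5] sum 16, len 2
add 12: shortest ending here [5, 12] sum 17, len 2
add 4: shortest ending here [12, 4] sum 16, len 2
Shortest qualifying length: 2.

2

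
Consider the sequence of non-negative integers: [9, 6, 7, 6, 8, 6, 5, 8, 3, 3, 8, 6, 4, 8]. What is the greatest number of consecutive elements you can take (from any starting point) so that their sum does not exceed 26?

→ 9: sum 9, len 1
→ 6: sum 15, len 2
→ 7: sum 22, len 3
→ 6 (dropped 9): sum 19, len 3
→ 8 (dropped 6): sum 21, len 3
→ 6 (dropped 7): sum 20, len 3
→ 5: sum 25, len 4
→ 8 (dropped 6, 8): sum 19, len 3
→ 3: sum 22, len 4
→ 3: sum 25, len 5
→ 8 (dropped 6, 5): sum 22, len 4
→ 6 (dropped 8): sum 20, len 4
→ 4: sum 24, len 5
→ 8 (dropped 3, 3): sum 26, len 4
Longest length seen: 5.

5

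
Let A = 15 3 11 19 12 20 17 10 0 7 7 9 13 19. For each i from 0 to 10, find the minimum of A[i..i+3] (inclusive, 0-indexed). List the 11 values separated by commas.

3, 3, 11, 12, 10, 0, 0, 0, 0, 7, 7

[15, 3, 11, 19] → min 3
[3, 11, 19, 12] → min 3
[11, 19, 12, 20] → min 11
[19, 12, 20, 17] → min 12
[12, 20, 17, 10] → min 10
[20, 17, 10, 0] → min 0
[17, 10, 0, 7] → min 0
[10, 0, 7, 7] → min 0
[0, 7, 7, 9] → min 0
[7, 7, 9, 13] → min 7
[7, 9, 13, 19] → min 7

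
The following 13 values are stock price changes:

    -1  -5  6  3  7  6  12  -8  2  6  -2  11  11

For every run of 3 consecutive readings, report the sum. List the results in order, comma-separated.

0, 4, 16, 16, 25, 10, 6, 0, 6, 15, 20

-1 -5 6 → sum 0
-5 6 3 → sum 4
6 3 7 → sum 16
3 7 6 → sum 16
7 6 12 → sum 25
6 12 -8 → sum 10
12 -8 2 → sum 6
-8 2 6 → sum 0
2 6 -2 → sum 6
6 -2 11 → sum 15
-2 11 11 → sum 20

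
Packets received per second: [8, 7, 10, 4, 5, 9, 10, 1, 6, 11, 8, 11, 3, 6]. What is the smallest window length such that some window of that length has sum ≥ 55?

7

add 8: running sum 8 < 55
add 7: running sum 15 < 55
add 10: running sum 25 < 55
add 4: running sum 29 < 55
add 5: running sum 34 < 55
add 9: running sum 43 < 55
add 10: running sum 53 < 55
add 1: running sum 54 < 55
end 8: [8, 7, 10, 4, 5, 9, 10, 1, 6] sum 60, len 9
end 9: [10, 4, 5, 9, 10, 1, 6, 11] sum 56, len 8
end 10: [10, 4, 5, 9, 10, 1, 6, 11, 8] sum 64, len 9
end 11: [9, 10, 1, 6, 11, 8, 11] sum 56, len 7
end 12: [9, 10, 1, 6, 11, 8, 11, 3] sum 59, len 8
end 13: [10, 1, 6, 11, 8, 11, 3, 6] sum 56, len 8
Shortest qualifying length: 7.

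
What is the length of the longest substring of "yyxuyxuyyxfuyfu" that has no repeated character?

4

[y] len 1
[y] len 1
[y, x] len 2
[y, x, u] len 3
[x, u, y] len 3
[u, y, x] len 3
[y, x, u] len 3
[x, u, y] len 3
[y] len 1
[y, x] len 2
[y, x, f] len 3
[y, x, f, u] len 4
[x, f, u, y] len 4
[u, y, f] len 3
[y, f, u] len 3
Longest all-distinct length: 4.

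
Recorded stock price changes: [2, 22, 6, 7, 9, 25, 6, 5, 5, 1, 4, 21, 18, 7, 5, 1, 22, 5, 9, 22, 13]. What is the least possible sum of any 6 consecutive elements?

42

2 22 6 7 9 25 → sum 71
22 6 7 9 25 6 → sum 75
6 7 9 25 6 5 → sum 58
7 9 25 6 5 5 → sum 57
9 25 6 5 5 1 → sum 51
25 6 5 5 1 4 → sum 46
6 5 5 1 4 21 → sum 42
5 5 1 4 21 18 → sum 54
5 1 4 21 18 7 → sum 56
1 4 21 18 7 5 → sum 56
4 21 18 7 5 1 → sum 56
21 18 7 5 1 22 → sum 74
18 7 5 1 22 5 → sum 58
7 5 1 22 5 9 → sum 49
5 1 22 5 9 22 → sum 64
1 22 5 9 22 13 → sum 72
Least of these is 42.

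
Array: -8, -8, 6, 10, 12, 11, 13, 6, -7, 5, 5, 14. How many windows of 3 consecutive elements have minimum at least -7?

8

[-8, -8, 6] → min -8
[-8, 6, 10] → min -8
[6, 10, 12] → min 6  ≥ -7 ✓
[10, 12, 11] → min 10  ≥ -7 ✓
[12, 11, 13] → min 11  ≥ -7 ✓
[11, 13, 6] → min 6  ≥ -7 ✓
[13, 6, -7] → min -7  ≥ -7 ✓
[6, -7, 5] → min -7  ≥ -7 ✓
[-7, 5, 5] → min -7  ≥ -7 ✓
[5, 5, 14] → min 5  ≥ -7 ✓
8 windows satisfy the condition.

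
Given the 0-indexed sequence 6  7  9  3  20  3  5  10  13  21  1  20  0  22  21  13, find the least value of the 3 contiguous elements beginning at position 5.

Elements at indices 5..7: 3, 5, 10
min(3, 5, 10) = 3

3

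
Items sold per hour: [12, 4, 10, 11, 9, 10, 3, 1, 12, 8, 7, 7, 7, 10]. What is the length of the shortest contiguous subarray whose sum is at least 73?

add 12: running sum 12 < 73
add 4: running sum 16 < 73
add 10: running sum 26 < 73
add 11: running sum 37 < 73
add 9: running sum 46 < 73
add 10: running sum 56 < 73
add 3: running sum 59 < 73
add 1: running sum 60 < 73
add 12: running sum 72 < 73
end 9: [12, 4, 10, 11, 9, 10, 3, 1, 12, 8] sum 80, len 10
end 10: [4, 10, 11, 9, 10, 3, 1, 12, 8, 7] sum 75, len 10
end 11: [10, 11, 9, 10, 3, 1, 12, 8, 7, 7] sum 78, len 10
end 12: [11, 9, 10, 3, 1, 12, 8, 7, 7, 7] sum 75, len 10
end 13: [9, 10, 3, 1, 12, 8, 7, 7, 7, 10] sum 74, len 10
Shortest qualifying length: 10.

10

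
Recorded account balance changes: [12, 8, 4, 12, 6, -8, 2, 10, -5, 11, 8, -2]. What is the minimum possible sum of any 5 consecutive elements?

Window sums for each of the 8 positions:
(12, 8, 4, 12, 6) → sum 42
(8, 4, 12, 6, -8) → sum 22
(4, 12, 6, -8, 2) → sum 16
(12, 6, -8, 2, 10) → sum 22
(6, -8, 2, 10, -5) → sum 5
(-8, 2, 10, -5, 11) → sum 10
(2, 10, -5, 11, 8) → sum 26
(10, -5, 11, 8, -2) → sum 22
Minimum of these is 5.

5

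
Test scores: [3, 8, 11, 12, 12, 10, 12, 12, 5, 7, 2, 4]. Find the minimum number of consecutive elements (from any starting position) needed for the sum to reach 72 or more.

7

add 3: running sum 3 < 72
add 8: running sum 11 < 72
add 11: running sum 22 < 72
add 12: running sum 34 < 72
add 12: running sum 46 < 72
add 10: running sum 56 < 72
add 12: running sum 68 < 72
add 12: shortest ending here [8, 11, 12, 12, 10, 12, 12] sum 77, len 7
add 5: shortest ending here [11, 12, 12, 10, 12, 12, 5] sum 74, len 7
add 7: shortest ending here [11, 12, 12, 10, 12, 12, 5, 7] sum 81, len 8
add 2: shortest ending here [12, 12, 10, 12, 12, 5, 7, 2] sum 72, len 8
add 4: shortest ending here [12, 12, 10, 12, 12, 5, 7, 2, 4] sum 76, len 9
Shortest qualifying length: 7.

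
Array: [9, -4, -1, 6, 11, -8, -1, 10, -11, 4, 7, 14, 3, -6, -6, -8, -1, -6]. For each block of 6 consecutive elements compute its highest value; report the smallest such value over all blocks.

3

Each size-6 window and its max:
9 -4 -1 6 11 -8 → max 11
-4 -1 6 11 -8 -1 → max 11
-1 6 11 -8 -1 10 → max 11
6 11 -8 -1 10 -11 → max 11
11 -8 -1 10 -11 4 → max 11
-8 -1 10 -11 4 7 → max 10
-1 10 -11 4 7 14 → max 14
10 -11 4 7 14 3 → max 14
-11 4 7 14 3 -6 → max 14
4 7 14 3 -6 -6 → max 14
7 14 3 -6 -6 -8 → max 14
14 3 -6 -6 -8 -1 → max 14
3 -6 -6 -8 -1 -6 → max 3
Smallest of these is 3.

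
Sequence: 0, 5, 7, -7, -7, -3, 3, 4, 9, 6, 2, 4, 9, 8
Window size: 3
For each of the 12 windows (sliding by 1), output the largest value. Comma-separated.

(0, 5, 7) → max 7
(5, 7, -7) → max 7
(7, -7, -7) → max 7
(-7, -7, -3) → max -3
(-7, -3, 3) → max 3
(-3, 3, 4) → max 4
(3, 4, 9) → max 9
(4, 9, 6) → max 9
(9, 6, 2) → max 9
(6, 2, 4) → max 6
(2, 4, 9) → max 9
(4, 9, 8) → max 9

7, 7, 7, -3, 3, 4, 9, 9, 9, 6, 9, 9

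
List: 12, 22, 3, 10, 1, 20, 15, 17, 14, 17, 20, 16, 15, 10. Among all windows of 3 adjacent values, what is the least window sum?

12 22 3 → sum 37
22 3 10 → sum 35
3 10 1 → sum 14
10 1 20 → sum 31
1 20 15 → sum 36
20 15 17 → sum 52
15 17 14 → sum 46
17 14 17 → sum 48
14 17 20 → sum 51
17 20 16 → sum 53
20 16 15 → sum 51
16 15 10 → sum 41
Least of these is 14.

14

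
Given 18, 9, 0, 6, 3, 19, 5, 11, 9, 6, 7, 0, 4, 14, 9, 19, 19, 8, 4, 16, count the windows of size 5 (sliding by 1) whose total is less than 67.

15

(18, 9, 0, 6, 3) → sum 36  < 67 ✓
(9, 0, 6, 3, 19) → sum 37  < 67 ✓
(0, 6, 3, 19, 5) → sum 33  < 67 ✓
(6, 3, 19, 5, 11) → sum 44  < 67 ✓
(3, 19, 5, 11, 9) → sum 47  < 67 ✓
(19, 5, 11, 9, 6) → sum 50  < 67 ✓
(5, 11, 9, 6, 7) → sum 38  < 67 ✓
(11, 9, 6, 7, 0) → sum 33  < 67 ✓
(9, 6, 7, 0, 4) → sum 26  < 67 ✓
(6, 7, 0, 4, 14) → sum 31  < 67 ✓
(7, 0, 4, 14, 9) → sum 34  < 67 ✓
(0, 4, 14, 9, 19) → sum 46  < 67 ✓
(4, 14, 9, 19, 19) → sum 65  < 67 ✓
(14, 9, 19, 19, 8) → sum 69
(9, 19, 19, 8, 4) → sum 59  < 67 ✓
(19, 19, 8, 4, 16) → sum 66  < 67 ✓
15 windows satisfy the condition.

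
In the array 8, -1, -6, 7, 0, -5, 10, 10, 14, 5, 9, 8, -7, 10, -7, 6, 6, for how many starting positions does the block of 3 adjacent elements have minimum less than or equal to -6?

8

8 -1 -6 → min -6  ≤ -6 ✓
-1 -6 7 → min -6  ≤ -6 ✓
-6 7 0 → min -6  ≤ -6 ✓
7 0 -5 → min -5
0 -5 10 → min -5
-5 10 10 → min -5
10 10 14 → min 10
10 14 5 → min 5
14 5 9 → min 5
5 9 8 → min 5
9 8 -7 → min -7  ≤ -6 ✓
8 -7 10 → min -7  ≤ -6 ✓
-7 10 -7 → min -7  ≤ -6 ✓
10 -7 6 → min -7  ≤ -6 ✓
-7 6 6 → min -7  ≤ -6 ✓
8 windows satisfy the condition.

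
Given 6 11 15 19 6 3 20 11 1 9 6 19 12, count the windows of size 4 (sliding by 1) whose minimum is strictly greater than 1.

6 11 15 19 → min 6  > 1 ✓
11 15 19 6 → min 6  > 1 ✓
15 19 6 3 → min 3  > 1 ✓
19 6 3 20 → min 3  > 1 ✓
6 3 20 11 → min 3  > 1 ✓
3 20 11 1 → min 1
20 11 1 9 → min 1
11 1 9 6 → min 1
1 9 6 19 → min 1
9 6 19 12 → min 6  > 1 ✓
6 windows satisfy the condition.

6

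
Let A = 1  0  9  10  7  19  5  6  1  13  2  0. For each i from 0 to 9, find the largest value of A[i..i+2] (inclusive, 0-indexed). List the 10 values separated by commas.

9, 10, 10, 19, 19, 19, 6, 13, 13, 13

1 0 9 → max 9
0 9 10 → max 10
9 10 7 → max 10
10 7 19 → max 19
7 19 5 → max 19
19 5 6 → max 19
5 6 1 → max 6
6 1 13 → max 13
1 13 2 → max 13
13 2 0 → max 13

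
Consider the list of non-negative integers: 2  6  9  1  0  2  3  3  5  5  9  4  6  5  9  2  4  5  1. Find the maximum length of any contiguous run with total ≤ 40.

10

add 2: [2] sum 2, len 1
add 6: [2, 6] sum 8, len 2
add 9: [2, 6, 9] sum 17, len 3
add 1: [2, 6, 9, 1] sum 18, len 4
add 0: [2, 6, 9, 1, 0] sum 18, len 5
add 2: [2, 6, 9, 1, 0, 2] sum 20, len 6
add 3: [2, 6, 9, 1, 0, 2, 3] sum 23, len 7
add 3: [2, 6, 9, 1, 0, 2, 3, 3] sum 26, len 8
add 5: [2, 6, 9, 1, 0, 2, 3, 3, 5] sum 31, len 9
add 5: [2, 6, 9, 1, 0, 2, 3, 3, 5, 5] sum 36, len 10
add 9: [9, 1, 0, 2, 3, 3, 5, 5, 9] sum 37, len 9
add 4: [1, 0, 2, 3, 3, 5, 5, 9, 4] sum 32, len 9
add 6: [1, 0, 2, 3, 3, 5, 5, 9, 4, 6] sum 38, len 10
add 5: [3, 3, 5, 5, 9, 4, 6, 5] sum 40, len 8
add 9: [5, 9, 4, 6, 5, 9] sum 38, len 6
add 2: [5, 9, 4, 6, 5, 9, 2] sum 40, len 7
add 4: [9, 4, 6, 5, 9, 2, 4] sum 39, len 7
add 5: [4, 6, 5, 9, 2, 4, 5] sum 35, len 7
add 1: [4, 6, 5, 9, 2, 4, 5, 1] sum 36, len 8
Longest length seen: 10.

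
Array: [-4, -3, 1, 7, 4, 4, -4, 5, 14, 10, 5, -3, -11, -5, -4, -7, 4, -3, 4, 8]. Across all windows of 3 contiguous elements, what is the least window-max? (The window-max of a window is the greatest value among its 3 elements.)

(-4, -3, 1) → max 1
(-3, 1, 7) → max 7
(1, 7, 4) → max 7
(7, 4, 4) → max 7
(4, 4, -4) → max 4
(4, -4, 5) → max 5
(-4, 5, 14) → max 14
(5, 14, 10) → max 14
(14, 10, 5) → max 14
(10, 5, -3) → max 10
(5, -3, -11) → max 5
(-3, -11, -5) → max -3
(-11, -5, -4) → max -4
(-5, -4, -7) → max -4
(-4, -7, 4) → max 4
(-7, 4, -3) → max 4
(4, -3, 4) → max 4
(-3, 4, 8) → max 8
Least of these is -4.

-4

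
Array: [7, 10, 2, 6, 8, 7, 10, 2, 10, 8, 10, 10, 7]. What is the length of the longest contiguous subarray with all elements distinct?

add 7: [7] len 1
add 10: [7, 10] len 2
add 2: [7, 10, 2] len 3
add 6: [7, 10, 2, 6] len 4
add 8: [7, 10, 2, 6, 8] len 5
add 7 (repeat 7, move left end past it): [10, 2, 6, 8, 7] len 5
add 10 (repeat 10, move left end past it): [2, 6, 8, 7, 10] len 5
add 2 (repeat 2, move left end past it): [6, 8, 7, 10, 2] len 5
add 10 (repeat 10, move left end past it): [2, 10] len 2
add 8: [2, 10, 8] len 3
add 10 (repeat 10, move left end past it): [8, 10] len 2
add 10 (repeat 10, move left end past it): [10] len 1
add 7: [10, 7] len 2
Longest all-distinct length: 5.

5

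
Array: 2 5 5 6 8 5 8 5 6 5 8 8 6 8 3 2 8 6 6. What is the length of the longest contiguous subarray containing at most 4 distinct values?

[2] 1 distinct, len 1
[2, 5] 2 distinct, len 2
[2, 5, 5] 2 distinct, len 3
[2, 5, 5, 6] 3 distinct, len 4
[2, 5, 5, 6, 8] 4 distinct, len 5
[2, 5, 5, 6, 8, 5] 4 distinct, len 6
[2, 5, 5, 6, 8, 5, 8] 4 distinct, len 7
[2, 5, 5, 6, 8, 5, 8, 5] 4 distinct, len 8
[2, 5, 5, 6, 8, 5, 8, 5, 6] 4 distinct, len 9
[2, 5, 5, 6, 8, 5, 8, 5, 6, 5] 4 distinct, len 10
[2, 5, 5, 6, 8, 5, 8, 5, 6, 5, 8] 4 distinct, len 11
[2, 5, 5, 6, 8, 5, 8, 5, 6, 5, 8, 8] 4 distinct, len 12
[2, 5, 5, 6, 8, 5, 8, 5, 6, 5, 8, 8, 6] 4 distinct, len 13
[2, 5, 5, 6, 8, 5, 8, 5, 6, 5, 8, 8, 6, 8] 4 distinct, len 14
[5, 5, 6, 8, 5, 8, 5, 6, 5, 8, 8, 6, 8, 3] 4 distinct, len 14
[8, 8, 6, 8, 3, 2] 4 distinct, len 6
[8, 8, 6, 8, 3, 2, 8] 4 distinct, len 7
[8, 8, 6, 8, 3, 2, 8, 6] 4 distinct, len 8
[8, 8, 6, 8, 3, 2, 8, 6, 6] 4 distinct, len 9
Longest length with ≤4 distinct: 14.

14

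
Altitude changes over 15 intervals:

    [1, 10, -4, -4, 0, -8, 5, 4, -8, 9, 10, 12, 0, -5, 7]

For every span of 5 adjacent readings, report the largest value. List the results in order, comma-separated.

10, 10, 5, 5, 5, 9, 10, 12, 12, 12, 12

[1, 10, -4, -4, 0] → max 10
[10, -4, -4, 0, -8] → max 10
[-4, -4, 0, -8, 5] → max 5
[-4, 0, -8, 5, 4] → max 5
[0, -8, 5, 4, -8] → max 5
[-8, 5, 4, -8, 9] → max 9
[5, 4, -8, 9, 10] → max 10
[4, -8, 9, 10, 12] → max 12
[-8, 9, 10, 12, 0] → max 12
[9, 10, 12, 0, -5] → max 12
[10, 12, 0, -5, 7] → max 12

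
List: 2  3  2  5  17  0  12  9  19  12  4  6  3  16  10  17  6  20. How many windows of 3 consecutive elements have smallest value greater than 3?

7

[2, 3, 2] → min 2
[3, 2, 5] → min 2
[2, 5, 17] → min 2
[5, 17, 0] → min 0
[17, 0, 12] → min 0
[0, 12, 9] → min 0
[12, 9, 19] → min 9  > 3 ✓
[9, 19, 12] → min 9  > 3 ✓
[19, 12, 4] → min 4  > 3 ✓
[12, 4, 6] → min 4  > 3 ✓
[4, 6, 3] → min 3
[6, 3, 16] → min 3
[3, 16, 10] → min 3
[16, 10, 17] → min 10  > 3 ✓
[10, 17, 6] → min 6  > 3 ✓
[17, 6, 20] → min 6  > 3 ✓
7 windows satisfy the condition.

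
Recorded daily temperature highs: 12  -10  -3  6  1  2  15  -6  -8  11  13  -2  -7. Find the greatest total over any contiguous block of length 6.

Window sums for each of the 8 positions:
(12, -10, -3, 6, 1, 2) → sum 8
(-10, -3, 6, 1, 2, 15) → sum 11
(-3, 6, 1, 2, 15, -6) → sum 15
(6, 1, 2, 15, -6, -8) → sum 10
(1, 2, 15, -6, -8, 11) → sum 15
(2, 15, -6, -8, 11, 13) → sum 27
(15, -6, -8, 11, 13, -2) → sum 23
(-6, -8, 11, 13, -2, -7) → sum 1
Greatest of these is 27.

27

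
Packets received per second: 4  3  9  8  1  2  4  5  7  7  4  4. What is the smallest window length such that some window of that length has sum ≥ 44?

9

add 4: running sum 4 < 44
add 3: running sum 7 < 44
add 9: running sum 16 < 44
add 8: running sum 24 < 44
add 1: running sum 25 < 44
add 2: running sum 27 < 44
add 4: running sum 31 < 44
add 5: running sum 36 < 44
add 7: running sum 43 < 44
end 9: [3, 9, 8, 1, 2, 4, 5, 7, 7] sum 46, len 9
end 10: [9, 8, 1, 2, 4, 5, 7, 7, 4] sum 47, len 9
end 11: [9, 8, 1, 2, 4, 5, 7, 7, 4, 4] sum 51, len 10
Shortest qualifying length: 9.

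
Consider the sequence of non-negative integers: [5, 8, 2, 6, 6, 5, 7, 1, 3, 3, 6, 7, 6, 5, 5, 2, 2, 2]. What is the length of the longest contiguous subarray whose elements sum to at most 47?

Extend to the right; shrink from the left whenever the sum exceeds 47:
add 5: [5] sum 5, len 1
add 8: [5, 8] sum 13, len 2
add 2: [5, 8, 2] sum 15, len 3
add 6: [5, 8, 2, 6] sum 21, len 4
add 6: [5, 8, 2, 6, 6] sum 27, len 5
add 5: [5, 8, 2, 6, 6, 5] sum 32, len 6
add 7: [5, 8, 2, 6, 6, 5, 7] sum 39, len 7
add 1: [5, 8, 2, 6, 6, 5, 7, 1] sum 40, len 8
add 3: [5, 8, 2, 6, 6, 5, 7, 1, 3] sum 43, len 9
add 3: [5, 8, 2, 6, 6, 5, 7, 1, 3, 3] sum 46, len 10
add 6: [8, 2, 6, 6, 5, 7, 1, 3, 3, 6] sum 47, len 10
add 7: [2, 6, 6, 5, 7, 1, 3, 3, 6, 7] sum 46, len 10
add 6: [6, 5, 7, 1, 3, 3, 6, 7, 6] sum 44, len 9
add 5: [5, 7, 1, 3, 3, 6, 7, 6, 5] sum 43, len 9
add 5: [7, 1, 3, 3, 6, 7, 6, 5, 5] sum 43, len 9
add 2: [7, 1, 3, 3, 6, 7, 6, 5, 5, 2] sum 45, len 10
add 2: [7, 1, 3, 3, 6, 7, 6, 5, 5, 2, 2] sum 47, len 11
add 2: [1, 3, 3, 6, 7, 6, 5, 5, 2, 2, 2] sum 42, len 11
Longest length seen: 11.

11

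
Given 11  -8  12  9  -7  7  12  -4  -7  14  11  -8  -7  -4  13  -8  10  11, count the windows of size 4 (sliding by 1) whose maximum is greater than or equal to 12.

14

(11, -8, 12, 9) → max 12  ≥ 12 ✓
(-8, 12, 9, -7) → max 12  ≥ 12 ✓
(12, 9, -7, 7) → max 12  ≥ 12 ✓
(9, -7, 7, 12) → max 12  ≥ 12 ✓
(-7, 7, 12, -4) → max 12  ≥ 12 ✓
(7, 12, -4, -7) → max 12  ≥ 12 ✓
(12, -4, -7, 14) → max 14  ≥ 12 ✓
(-4, -7, 14, 11) → max 14  ≥ 12 ✓
(-7, 14, 11, -8) → max 14  ≥ 12 ✓
(14, 11, -8, -7) → max 14  ≥ 12 ✓
(11, -8, -7, -4) → max 11
(-8, -7, -4, 13) → max 13  ≥ 12 ✓
(-7, -4, 13, -8) → max 13  ≥ 12 ✓
(-4, 13, -8, 10) → max 13  ≥ 12 ✓
(13, -8, 10, 11) → max 13  ≥ 12 ✓
14 windows satisfy the condition.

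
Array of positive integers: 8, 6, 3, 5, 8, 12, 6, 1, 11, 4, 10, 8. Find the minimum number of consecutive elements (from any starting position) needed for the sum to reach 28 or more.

4

add 8: running sum 8 < 28
add 6: running sum 14 < 28
add 3: running sum 17 < 28
add 5: running sum 22 < 28
add 8: shortest ending here [8, 6, 3, 5, 8] sum 30, len 5
add 12: shortest ending here [3, 5, 8, 12] sum 28, len 4
add 6: shortest ending here [5, 8, 12, 6] sum 31, len 4
add 1: shortest ending here [5, 8, 12, 6, 1] sum 32, len 5
add 11: shortest ending here [12, 6, 1, 11] sum 30, len 4
add 4: shortest ending here [12, 6, 1, 11, 4] sum 34, len 5
add 10: shortest ending here [6, 1, 11, 4, 10] sum 32, len 5
add 8: shortest ending here [11, 4, 10, 8] sum 33, len 4
Shortest qualifying length: 4.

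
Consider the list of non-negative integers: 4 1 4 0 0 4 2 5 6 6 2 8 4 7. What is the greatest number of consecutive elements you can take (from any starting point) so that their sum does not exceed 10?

5

Extend to the right; shrink from the left whenever the sum exceeds 10:
→ 4: sum 4, len 1
→ 1: sum 5, len 2
→ 4: sum 9, len 3
→ 0: sum 9, len 4
→ 0: sum 9, len 5
→ 4 (dropped 4): sum 9, len 5
→ 2 (dropped 1): sum 10, len 5
→ 5 (dropped 4, 0, 0, 4): sum 7, len 2
→ 6 (dropped 2, 5): sum 6, len 1
→ 6 (dropped 6): sum 6, len 1
→ 2: sum 8, len 2
→ 8 (dropped 6): sum 10, len 2
→ 4 (dropped 2, 8): sum 4, len 1
→ 7 (dropped 4): sum 7, len 1
Longest length seen: 5.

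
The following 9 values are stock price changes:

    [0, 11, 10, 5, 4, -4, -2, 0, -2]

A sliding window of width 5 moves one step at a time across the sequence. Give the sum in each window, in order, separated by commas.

[0, 11, 10, 5, 4] → sum 30
[11, 10, 5, 4, -4] → sum 26
[10, 5, 4, -4, -2] → sum 13
[5, 4, -4, -2, 0] → sum 3
[4, -4, -2, 0, -2] → sum -4

30, 26, 13, 3, -4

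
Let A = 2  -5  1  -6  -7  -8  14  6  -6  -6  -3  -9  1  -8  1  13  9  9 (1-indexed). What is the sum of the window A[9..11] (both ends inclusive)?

Elements at indices 9..11: -6, -6, -3
sum(-6, -6, -3) = -15

-15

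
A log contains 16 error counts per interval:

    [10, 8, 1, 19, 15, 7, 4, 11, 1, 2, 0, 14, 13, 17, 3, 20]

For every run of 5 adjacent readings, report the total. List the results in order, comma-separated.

53, 50, 46, 56, 38, 25, 18, 28, 30, 46, 47, 67

(10, 8, 1, 19, 15) → sum 53
(8, 1, 19, 15, 7) → sum 50
(1, 19, 15, 7, 4) → sum 46
(19, 15, 7, 4, 11) → sum 56
(15, 7, 4, 11, 1) → sum 38
(7, 4, 11, 1, 2) → sum 25
(4, 11, 1, 2, 0) → sum 18
(11, 1, 2, 0, 14) → sum 28
(1, 2, 0, 14, 13) → sum 30
(2, 0, 14, 13, 17) → sum 46
(0, 14, 13, 17, 3) → sum 47
(14, 13, 17, 3, 20) → sum 67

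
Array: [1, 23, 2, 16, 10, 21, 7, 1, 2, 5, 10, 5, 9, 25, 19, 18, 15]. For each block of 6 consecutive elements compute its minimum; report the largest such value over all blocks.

1 23 2 16 10 21 → min 1
23 2 16 10 21 7 → min 2
2 16 10 21 7 1 → min 1
16 10 21 7 1 2 → min 1
10 21 7 1 2 5 → min 1
21 7 1 2 5 10 → min 1
7 1 2 5 10 5 → min 1
1 2 5 10 5 9 → min 1
2 5 10 5 9 25 → min 2
5 10 5 9 25 19 → min 5
10 5 9 25 19 18 → min 5
5 9 25 19 18 15 → min 5
Largest of these is 5.

5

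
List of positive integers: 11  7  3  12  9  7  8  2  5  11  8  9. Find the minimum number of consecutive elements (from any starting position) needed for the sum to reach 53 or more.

7

add 11: running sum 11 < 53
add 7: running sum 18 < 53
add 3: running sum 21 < 53
add 12: running sum 33 < 53
add 9: running sum 42 < 53
add 7: running sum 49 < 53
add 8: shortest ending here [11, 7, 3, 12, 9, 7, 8] sum 57, len 7
add 2: shortest ending here [11, 7, 3, 12, 9, 7, 8, 2] sum 59, len 8
add 5: shortest ending here [7, 3, 12, 9, 7, 8, 2, 5] sum 53, len 8
add 11: shortest ending here [12, 9, 7, 8, 2, 5, 11] sum 54, len 7
add 8: shortest ending here [12, 9, 7, 8, 2, 5, 11, 8] sum 62, len 8
add 9: shortest ending here [9, 7, 8, 2, 5, 11, 8, 9] sum 59, len 8
Shortest qualifying length: 7.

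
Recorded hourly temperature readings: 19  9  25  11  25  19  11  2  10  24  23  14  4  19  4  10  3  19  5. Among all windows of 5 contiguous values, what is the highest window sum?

91

Window sums for each of the 15 positions:
[19, 9, 25, 11, 25] → sum 89
[9, 25, 11, 25, 19] → sum 89
[25, 11, 25, 19, 11] → sum 91
[11, 25, 19, 11, 2] → sum 68
[25, 19, 11, 2, 10] → sum 67
[19, 11, 2, 10, 24] → sum 66
[11, 2, 10, 24, 23] → sum 70
[2, 10, 24, 23, 14] → sum 73
[10, 24, 23, 14, 4] → sum 75
[24, 23, 14, 4, 19] → sum 84
[23, 14, 4, 19, 4] → sum 64
[14, 4, 19, 4, 10] → sum 51
[4, 19, 4, 10, 3] → sum 40
[19, 4, 10, 3, 19] → sum 55
[4, 10, 3, 19, 5] → sum 41
Highest of these is 91.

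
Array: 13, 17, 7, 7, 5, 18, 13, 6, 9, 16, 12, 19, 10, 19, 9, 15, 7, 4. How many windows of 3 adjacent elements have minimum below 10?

13

13 17 7 → min 7  < 10 ✓
17 7 7 → min 7  < 10 ✓
7 7 5 → min 5  < 10 ✓
7 5 18 → min 5  < 10 ✓
5 18 13 → min 5  < 10 ✓
18 13 6 → min 6  < 10 ✓
13 6 9 → min 6  < 10 ✓
6 9 16 → min 6  < 10 ✓
9 16 12 → min 9  < 10 ✓
16 12 19 → min 12
12 19 10 → min 10
19 10 19 → min 10
10 19 9 → min 9  < 10 ✓
19 9 15 → min 9  < 10 ✓
9 15 7 → min 7  < 10 ✓
15 7 4 → min 4  < 10 ✓
13 windows satisfy the condition.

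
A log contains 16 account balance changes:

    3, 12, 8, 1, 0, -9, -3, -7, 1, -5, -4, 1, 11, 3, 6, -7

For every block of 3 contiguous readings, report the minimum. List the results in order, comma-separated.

(3, 12, 8) → min 3
(12, 8, 1) → min 1
(8, 1, 0) → min 0
(1, 0, -9) → min -9
(0, -9, -3) → min -9
(-9, -3, -7) → min -9
(-3, -7, 1) → min -7
(-7, 1, -5) → min -7
(1, -5, -4) → min -5
(-5, -4, 1) → min -5
(-4, 1, 11) → min -4
(1, 11, 3) → min 1
(11, 3, 6) → min 3
(3, 6, -7) → min -7

3, 1, 0, -9, -9, -9, -7, -7, -5, -5, -4, 1, 3, -7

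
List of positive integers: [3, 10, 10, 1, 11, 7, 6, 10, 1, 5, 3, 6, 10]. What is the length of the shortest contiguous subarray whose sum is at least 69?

add 3: running sum 3 < 69
add 10: running sum 13 < 69
add 10: running sum 23 < 69
add 1: running sum 24 < 69
add 11: running sum 35 < 69
add 7: running sum 42 < 69
add 6: running sum 48 < 69
add 10: running sum 58 < 69
add 1: running sum 59 < 69
add 5: running sum 64 < 69
add 3: running sum 67 < 69
end 11: [10, 10, 1, 11, 7, 6, 10, 1, 5, 3, 6] sum 70, len 11
end 12: [10, 1, 11, 7, 6, 10, 1, 5, 3, 6, 10] sum 70, len 11
Shortest qualifying length: 11.

11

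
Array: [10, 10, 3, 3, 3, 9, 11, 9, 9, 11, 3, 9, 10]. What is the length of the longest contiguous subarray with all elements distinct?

4

add 10: [10] len 1
add 10 (repeat 10, move left end past it): [10] len 1
add 3: [10, 3] len 2
add 3 (repeat 3, move left end past it): [3] len 1
add 3 (repeat 3, move left end past it): [3] len 1
add 9: [3, 9] len 2
add 11: [3, 9, 11] len 3
add 9 (repeat 9, move left end past it): [11, 9] len 2
add 9 (repeat 9, move left end past it): [9] len 1
add 11: [9, 11] len 2
add 3: [9, 11, 3] len 3
add 9 (repeat 9, move left end past it): [11, 3, 9] len 3
add 10: [11, 3, 9, 10] len 4
Longest all-distinct length: 4.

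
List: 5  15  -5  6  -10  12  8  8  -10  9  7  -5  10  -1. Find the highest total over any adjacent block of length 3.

28

[5, 15, -5] → sum 15
[15, -5, 6] → sum 16
[-5, 6, -10] → sum -9
[6, -10, 12] → sum 8
[-10, 12, 8] → sum 10
[12, 8, 8] → sum 28
[8, 8, -10] → sum 6
[8, -10, 9] → sum 7
[-10, 9, 7] → sum 6
[9, 7, -5] → sum 11
[7, -5, 10] → sum 12
[-5, 10, -1] → sum 4
Highest of these is 28.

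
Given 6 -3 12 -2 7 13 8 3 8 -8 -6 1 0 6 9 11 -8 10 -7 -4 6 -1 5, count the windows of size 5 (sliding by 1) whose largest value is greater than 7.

17

[6, -3, 12, -2, 7] → max 12  > 7 ✓
[-3, 12, -2, 7, 13] → max 13  > 7 ✓
[12, -2, 7, 13, 8] → max 13  > 7 ✓
[-2, 7, 13, 8, 3] → max 13  > 7 ✓
[7, 13, 8, 3, 8] → max 13  > 7 ✓
[13, 8, 3, 8, -8] → max 13  > 7 ✓
[8, 3, 8, -8, -6] → max 8  > 7 ✓
[3, 8, -8, -6, 1] → max 8  > 7 ✓
[8, -8, -6, 1, 0] → max 8  > 7 ✓
[-8, -6, 1, 0, 6] → max 6
[-6, 1, 0, 6, 9] → max 9  > 7 ✓
[1, 0, 6, 9, 11] → max 11  > 7 ✓
[0, 6, 9, 11, -8] → max 11  > 7 ✓
[6, 9, 11, -8, 10] → max 11  > 7 ✓
[9, 11, -8, 10, -7] → max 11  > 7 ✓
[11, -8, 10, -7, -4] → max 11  > 7 ✓
[-8, 10, -7, -4, 6] → max 10  > 7 ✓
[10, -7, -4, 6, -1] → max 10  > 7 ✓
[-7, -4, 6, -1, 5] → max 6
17 windows satisfy the condition.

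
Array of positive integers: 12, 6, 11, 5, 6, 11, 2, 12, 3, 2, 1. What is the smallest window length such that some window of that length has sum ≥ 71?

11

add 12: running sum 12 < 71
add 6: running sum 18 < 71
add 11: running sum 29 < 71
add 5: running sum 34 < 71
add 6: running sum 40 < 71
add 11: running sum 51 < 71
add 2: running sum 53 < 71
add 12: running sum 65 < 71
add 3: running sum 68 < 71
add 2: running sum 70 < 71
end 10: [12, 6, 11, 5, 6, 11, 2, 12, 3, 2, 1] sum 71, len 11
Shortest qualifying length: 11.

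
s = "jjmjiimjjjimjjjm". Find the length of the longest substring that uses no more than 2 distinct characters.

5

Extend right; when distinct count exceeds 2, shrink from the left:
[j] 1 distinct, len 1
[j, j] 1 distinct, len 2
[j, j, m] 2 distinct, len 3
[j, j, m, j] 2 distinct, len 4
[j, i] 2 distinct, len 2
[j, i, i] 2 distinct, len 3
[i, i, m] 2 distinct, len 3
[m, j] 2 distinct, len 2
[m, j, j] 2 distinct, len 3
[m, j, j, j] 2 distinct, len 4
[j, j, j, i] 2 distinct, len 4
[i, m] 2 distinct, len 2
[m, j] 2 distinct, len 2
[m, j, j] 2 distinct, len 3
[m, j, j, j] 2 distinct, len 4
[m, j, j, j, m] 2 distinct, len 5
Longest length with ≤2 distinct: 5.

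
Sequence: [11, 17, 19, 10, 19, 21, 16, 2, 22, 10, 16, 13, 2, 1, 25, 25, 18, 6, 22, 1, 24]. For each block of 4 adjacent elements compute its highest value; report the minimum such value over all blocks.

11 17 19 10 → max 19
17 19 10 19 → max 19
19 10 19 21 → max 21
10 19 21 16 → max 21
19 21 16 2 → max 21
21 16 2 22 → max 22
16 2 22 10 → max 22
2 22 10 16 → max 22
22 10 16 13 → max 22
10 16 13 2 → max 16
16 13 2 1 → max 16
13 2 1 25 → max 25
2 1 25 25 → max 25
1 25 25 18 → max 25
25 25 18 6 → max 25
25 18 6 22 → max 25
18 6 22 1 → max 22
6 22 1 24 → max 24
Minimum of these is 16.

16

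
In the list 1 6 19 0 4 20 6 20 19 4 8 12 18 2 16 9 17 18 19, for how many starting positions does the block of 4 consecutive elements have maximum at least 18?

[1, 6, 19, 0] → max 19  ≥ 18 ✓
[6, 19, 0, 4] → max 19  ≥ 18 ✓
[19, 0, 4, 20] → max 20  ≥ 18 ✓
[0, 4, 20, 6] → max 20  ≥ 18 ✓
[4, 20, 6, 20] → max 20  ≥ 18 ✓
[20, 6, 20, 19] → max 20  ≥ 18 ✓
[6, 20, 19, 4] → max 20  ≥ 18 ✓
[20, 19, 4, 8] → max 20  ≥ 18 ✓
[19, 4, 8, 12] → max 19  ≥ 18 ✓
[4, 8, 12, 18] → max 18  ≥ 18 ✓
[8, 12, 18, 2] → max 18  ≥ 18 ✓
[12, 18, 2, 16] → max 18  ≥ 18 ✓
[18, 2, 16, 9] → max 18  ≥ 18 ✓
[2, 16, 9, 17] → max 17
[16, 9, 17, 18] → max 18  ≥ 18 ✓
[9, 17, 18, 19] → max 19  ≥ 18 ✓
15 windows satisfy the condition.

15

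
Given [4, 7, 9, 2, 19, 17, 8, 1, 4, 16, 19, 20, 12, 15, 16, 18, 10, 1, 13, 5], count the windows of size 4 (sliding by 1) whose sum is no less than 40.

4 7 9 2 → sum 22
7 9 2 19 → sum 37
9 2 19 17 → sum 47  ≥ 40 ✓
2 19 17 8 → sum 46  ≥ 40 ✓
19 17 8 1 → sum 45  ≥ 40 ✓
17 8 1 4 → sum 30
8 1 4 16 → sum 29
1 4 16 19 → sum 40  ≥ 40 ✓
4 16 19 20 → sum 59  ≥ 40 ✓
16 19 20 12 → sum 67  ≥ 40 ✓
19 20 12 15 → sum 66  ≥ 40 ✓
20 12 15 16 → sum 63  ≥ 40 ✓
12 15 16 18 → sum 61  ≥ 40 ✓
15 16 18 10 → sum 59  ≥ 40 ✓
16 18 10 1 → sum 45  ≥ 40 ✓
18 10 1 13 → sum 42  ≥ 40 ✓
10 1 13 5 → sum 29
12 windows satisfy the condition.

12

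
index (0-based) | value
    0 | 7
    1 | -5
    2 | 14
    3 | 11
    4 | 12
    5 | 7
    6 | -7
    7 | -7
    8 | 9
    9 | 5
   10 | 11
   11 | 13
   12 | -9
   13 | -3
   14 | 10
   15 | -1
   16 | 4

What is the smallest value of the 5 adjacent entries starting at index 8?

-9

Elements at indices 8..12: 9, 5, 11, 13, -9
min(9, 5, 11, 13, -9) = -9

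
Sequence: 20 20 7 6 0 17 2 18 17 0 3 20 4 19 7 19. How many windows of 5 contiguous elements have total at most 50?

20 20 7 6 0 → sum 53
20 7 6 0 17 → sum 50  ≤ 50 ✓
7 6 0 17 2 → sum 32  ≤ 50 ✓
6 0 17 2 18 → sum 43  ≤ 50 ✓
0 17 2 18 17 → sum 54
17 2 18 17 0 → sum 54
2 18 17 0 3 → sum 40  ≤ 50 ✓
18 17 0 3 20 → sum 58
17 0 3 20 4 → sum 44  ≤ 50 ✓
0 3 20 4 19 → sum 46  ≤ 50 ✓
3 20 4 19 7 → sum 53
20 4 19 7 19 → sum 69
6 windows satisfy the condition.

6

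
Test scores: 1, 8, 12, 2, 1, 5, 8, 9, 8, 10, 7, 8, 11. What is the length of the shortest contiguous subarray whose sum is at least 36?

4

add 1: running sum 1 < 36
add 8: running sum 9 < 36
add 12: running sum 21 < 36
add 2: running sum 23 < 36
add 1: running sum 24 < 36
add 5: running sum 29 < 36
end 6: [8, 12, 2, 1, 5, 8] sum 36, len 6
end 7: [12, 2, 1, 5, 8, 9] sum 37, len 6
end 8: [12, 2, 1, 5, 8, 9, 8] sum 45, len 7
end 9: [5, 8, 9, 8, 10] sum 40, len 5
end 10: [8, 9, 8, 10, 7] sum 42, len 5
end 11: [9, 8, 10, 7, 8] sum 42, len 5
end 12: [10, 7, 8, 11] sum 36, len 4
Shortest qualifying length: 4.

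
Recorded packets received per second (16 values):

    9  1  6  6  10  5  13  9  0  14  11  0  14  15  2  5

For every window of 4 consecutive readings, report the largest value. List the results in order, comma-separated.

Sliding a size-4 window across the 16 values:
[9, 1, 6, 6] → max 9
[1, 6, 6, 10] → max 10
[6, 6, 10, 5] → max 10
[6, 10, 5, 13] → max 13
[10, 5, 13, 9] → max 13
[5, 13, 9, 0] → max 13
[13, 9, 0, 14] → max 14
[9, 0, 14, 11] → max 14
[0, 14, 11, 0] → max 14
[14, 11, 0, 14] → max 14
[11, 0, 14, 15] → max 15
[0, 14, 15, 2] → max 15
[14, 15, 2, 5] → max 15

9, 10, 10, 13, 13, 13, 14, 14, 14, 14, 15, 15, 15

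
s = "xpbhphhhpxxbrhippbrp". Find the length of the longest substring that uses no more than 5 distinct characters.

[x] 1 distinct, len 1
[x, p] 2 distinct, len 2
[x, p, b] 3 distinct, len 3
[x, p, b, h] 4 distinct, len 4
[x, p, b, h, p] 4 distinct, len 5
[x, p, b, h, p, h] 4 distinct, len 6
[x, p, b, h, p, h, h] 4 distinct, len 7
[x, p, b, h, p, h, h, h] 4 distinct, len 8
[x, p, b, h, p, h, h, h, p] 4 distinct, len 9
[x, p, b, h, p, h, h, h, p, x] 4 distinct, len 10
[x, p, b, h, p, h, h, h, p, x, x] 4 distinct, len 11
[x, p, b, h, p, h, h, h, p, x, x, b] 4 distinct, len 12
[x, p, b, h, p, h, h, h, p, x, x, b, r] 5 distinct, len 13
[x, p, b, h, p, h, h, h, p, x, x, b, r, h] 5 distinct, len 14
[x, x, b, r, h, i] 5 distinct, len 6
[b, r, h, i, p] 5 distinct, len 5
[b, r, h, i, p, p] 5 distinct, len 6
[b, r, h, i, p, p, b] 5 distinct, len 7
[b, r, h, i, p, p, b, r] 5 distinct, len 8
[b, r, h, i, p, p, b, r, p] 5 distinct, len 9
Longest length with ≤5 distinct: 14.

14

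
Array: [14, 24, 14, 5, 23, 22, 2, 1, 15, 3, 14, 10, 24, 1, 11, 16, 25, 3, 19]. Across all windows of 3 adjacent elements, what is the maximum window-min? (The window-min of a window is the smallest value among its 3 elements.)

[14, 24, 14] → min 14
[24, 14, 5] → min 5
[14, 5, 23] → min 5
[5, 23, 22] → min 5
[23, 22, 2] → min 2
[22, 2, 1] → min 1
[2, 1, 15] → min 1
[1, 15, 3] → min 1
[15, 3, 14] → min 3
[3, 14, 10] → min 3
[14, 10, 24] → min 10
[10, 24, 1] → min 1
[24, 1, 11] → min 1
[1, 11, 16] → min 1
[11, 16, 25] → min 11
[16, 25, 3] → min 3
[25, 3, 19] → min 3
Maximum of these is 14.

14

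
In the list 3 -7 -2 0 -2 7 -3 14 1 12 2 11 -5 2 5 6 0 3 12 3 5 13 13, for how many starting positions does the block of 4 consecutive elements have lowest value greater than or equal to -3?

(3, -7, -2, 0) → min -7
(-7, -2, 0, -2) → min -7
(-2, 0, -2, 7) → min -2  ≥ -3 ✓
(0, -2, 7, -3) → min -3  ≥ -3 ✓
(-2, 7, -3, 14) → min -3  ≥ -3 ✓
(7, -3, 14, 1) → min -3  ≥ -3 ✓
(-3, 14, 1, 12) → min -3  ≥ -3 ✓
(14, 1, 12, 2) → min 1  ≥ -3 ✓
(1, 12, 2, 11) → min 1  ≥ -3 ✓
(12, 2, 11, -5) → min -5
(2, 11, -5, 2) → min -5
(11, -5, 2, 5) → min -5
(-5, 2, 5, 6) → min -5
(2, 5, 6, 0) → min 0  ≥ -3 ✓
(5, 6, 0, 3) → min 0  ≥ -3 ✓
(6, 0, 3, 12) → min 0  ≥ -3 ✓
(0, 3, 12, 3) → min 0  ≥ -3 ✓
(3, 12, 3, 5) → min 3  ≥ -3 ✓
(12, 3, 5, 13) → min 3  ≥ -3 ✓
(3, 5, 13, 13) → min 3  ≥ -3 ✓
14 windows satisfy the condition.

14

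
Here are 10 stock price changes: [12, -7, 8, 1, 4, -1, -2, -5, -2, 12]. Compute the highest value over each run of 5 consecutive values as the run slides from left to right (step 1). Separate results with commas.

12, 8, 8, 4, 4, 12

12 -7 8 1 4 → max 12
-7 8 1 4 -1 → max 8
8 1 4 -1 -2 → max 8
1 4 -1 -2 -5 → max 4
4 -1 -2 -5 -2 → max 4
-1 -2 -5 -2 12 → max 12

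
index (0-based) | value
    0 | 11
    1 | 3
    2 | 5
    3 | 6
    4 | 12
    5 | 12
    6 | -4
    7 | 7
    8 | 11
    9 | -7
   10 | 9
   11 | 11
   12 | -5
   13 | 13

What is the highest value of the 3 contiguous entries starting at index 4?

Elements at indices 4..6: 12, 12, -4
max(12, 12, -4) = 12

12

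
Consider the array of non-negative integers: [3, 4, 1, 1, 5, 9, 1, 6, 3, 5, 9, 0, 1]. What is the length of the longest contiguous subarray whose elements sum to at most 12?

Extend to the right; shrink from the left whenever the sum exceeds 12:
→ 3: sum 3, len 1
→ 4: sum 7, len 2
→ 1: sum 8, len 3
→ 1: sum 9, len 4
→ 5 (dropped 3): sum 11, len 4
→ 9 (dropped 4, 1, 1, 5): sum 9, len 1
→ 1: sum 10, len 2
→ 6 (dropped 9): sum 7, len 2
→ 3: sum 10, len 3
→ 5 (dropped 1, 6): sum 8, len 2
→ 9 (dropped 3, 5): sum 9, len 1
→ 0: sum 9, len 2
→ 1: sum 10, len 3
Longest length seen: 4.

4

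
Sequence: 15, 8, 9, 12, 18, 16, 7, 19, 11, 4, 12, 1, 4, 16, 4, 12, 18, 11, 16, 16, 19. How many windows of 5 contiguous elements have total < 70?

13

15 8 9 12 18 → sum 62  < 70 ✓
8 9 12 18 16 → sum 63  < 70 ✓
9 12 18 16 7 → sum 62  < 70 ✓
12 18 16 7 19 → sum 72
18 16 7 19 11 → sum 71
16 7 19 11 4 → sum 57  < 70 ✓
7 19 11 4 12 → sum 53  < 70 ✓
19 11 4 12 1 → sum 47  < 70 ✓
11 4 12 1 4 → sum 32  < 70 ✓
4 12 1 4 16 → sum 37  < 70 ✓
12 1 4 16 4 → sum 37  < 70 ✓
1 4 16 4 12 → sum 37  < 70 ✓
4 16 4 12 18 → sum 54  < 70 ✓
16 4 12 18 11 → sum 61  < 70 ✓
4 12 18 11 16 → sum 61  < 70 ✓
12 18 11 16 16 → sum 73
18 11 16 16 19 → sum 80
13 windows satisfy the condition.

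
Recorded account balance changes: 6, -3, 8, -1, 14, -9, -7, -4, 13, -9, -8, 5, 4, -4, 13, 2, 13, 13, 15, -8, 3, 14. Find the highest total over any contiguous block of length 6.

52

[6, -3, 8, -1, 14, -9] → sum 15
[-3, 8, -1, 14, -9, -7] → sum 2
[8, -1, 14, -9, -7, -4] → sum 1
[-1, 14, -9, -7, -4, 13] → sum 6
[14, -9, -7, -4, 13, -9] → sum -2
[-9, -7, -4, 13, -9, -8] → sum -24
[-7, -4, 13, -9, -8, 5] → sum -10
[-4, 13, -9, -8, 5, 4] → sum 1
[13, -9, -8, 5, 4, -4] → sum 1
[-9, -8, 5, 4, -4, 13] → sum 1
[-8, 5, 4, -4, 13, 2] → sum 12
[5, 4, -4, 13, 2, 13] → sum 33
[4, -4, 13, 2, 13, 13] → sum 41
[-4, 13, 2, 13, 13, 15] → sum 52
[13, 2, 13, 13, 15, -8] → sum 48
[2, 13, 13, 15, -8, 3] → sum 38
[13, 13, 15, -8, 3, 14] → sum 50
Highest of these is 52.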